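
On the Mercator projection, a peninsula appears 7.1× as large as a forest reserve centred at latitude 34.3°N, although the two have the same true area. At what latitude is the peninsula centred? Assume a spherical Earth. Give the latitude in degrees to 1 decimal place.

On Mercator, (apparent₁)/(apparent₂) = sec²φ₁ / sec²φ₂ when true areas are equal.
cos²φ₂ / cos²φ₁ = 7.1  ⇒  cos φ₁ = cos 34.3° / √7.1 = 0.8261/2.665 = 0.3100.
φ₁ = arccos(0.3100) ≈ 71.9°.

71.9°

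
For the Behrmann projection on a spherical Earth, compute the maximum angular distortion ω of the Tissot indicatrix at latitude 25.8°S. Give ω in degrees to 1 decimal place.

4.4°

Behrmann is a cylindrical equal-area projection with standard parallels at ±30°. A cylindrical equal-area projection with standard parallel φ₀ has meridian scale h = cos φ / cos φ₀ and parallel scale k = cos φ₀ / cos φ (so areas are preserved, h·k = 1).
At 25.8°: h = 1.040, k = 0.9619; principal scales a = 1.040, b = 0.9619.
sin(ω/2) = (a − b)/(a + b) = 0.07769/2.002 = 0.03882, so ω = 2 arcsin(0.03882) ≈ 4.4°.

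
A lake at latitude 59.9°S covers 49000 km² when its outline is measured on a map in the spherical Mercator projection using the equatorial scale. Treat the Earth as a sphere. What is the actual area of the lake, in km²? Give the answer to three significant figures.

Mercator is conformal, so the point scale is isotropic: h = k = sec φ = 1/cos φ.
Areal scale = k² = sec²φ = 1/cos²(59.9°) = 1/0.5015² = 3.976.
True area = apparent / (areal scale) = 49000 / 3.976 ≈ 12300 km².

12300 km²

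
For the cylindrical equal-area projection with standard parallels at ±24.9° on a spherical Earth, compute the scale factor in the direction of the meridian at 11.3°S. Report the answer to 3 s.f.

1.08

A cylindrical equal-area projection with standard parallel φ₀ has meridian scale h = cos φ / cos φ₀ and parallel scale k = cos φ₀ / cos φ (so areas are preserved, h·k = 1).
h = cos 11.3° / cos 24.9° = 0.9806/0.9070 = 1.081.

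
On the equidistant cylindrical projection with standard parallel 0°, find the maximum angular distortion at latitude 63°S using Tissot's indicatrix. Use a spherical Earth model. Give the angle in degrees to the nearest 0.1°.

Plate carrée maps x = Rλ, y = Rφ. The meridian scale is h = 1 and the parallel scale is k = 1/cos φ = sec φ.
At 63°: h = 1.000, k = 2.203; principal scales a = 2.203, b = 1.000.
sin(ω/2) = (a − b)/(a + b) = 1.203/3.203 = 0.3755, so ω = 2 arcsin(0.3755) ≈ 44.1°.

44.1°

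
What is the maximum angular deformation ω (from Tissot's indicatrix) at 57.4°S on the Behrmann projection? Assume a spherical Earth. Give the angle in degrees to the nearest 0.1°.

Behrmann is a cylindrical equal-area projection with standard parallels at ±30°. Cylindrical equal-area (φ₀ = 30°): h = cos φ / cos 30° along meridians, k = cos 30° / cos φ along parallels; h·k = 1.
At 57.4°: h = 0.6221, k = 1.607; principal scales a = 1.607, b = 0.6221.
sin(ω/2) = (a − b)/(a + b) = 0.9853/2.230 = 0.4419, so ω = 2 arcsin(0.4419) ≈ 52.5°.

52.5°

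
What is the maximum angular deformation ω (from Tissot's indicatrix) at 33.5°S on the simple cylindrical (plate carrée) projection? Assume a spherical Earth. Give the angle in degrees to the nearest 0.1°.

10.4°

Plate carrée maps x = Rλ, y = Rφ. The meridian scale is h = 1 and the parallel scale is k = 1/cos φ = sec φ.
At 33.5°: h = 1.000, k = 1.199; principal scales a = 1.199, b = 1.000.
sin(ω/2) = (a − b)/(a + b) = 0.1992/2.199 = 0.09058, so ω = 2 arcsin(0.09058) ≈ 10.4°.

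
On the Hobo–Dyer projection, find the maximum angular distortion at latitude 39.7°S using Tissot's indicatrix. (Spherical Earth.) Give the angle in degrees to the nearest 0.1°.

The Hobo–Dyer projection is cylindrical equal-area with φ₀ = 37.5°. A cylindrical equal-area projection with standard parallel φ₀ has meridian scale h = cos φ / cos φ₀ and parallel scale k = cos φ₀ / cos φ (so areas are preserved, h·k = 1).
At 39.7°: h = 0.9698, k = 1.031; principal scales a = 1.031, b = 0.9698.
sin(ω/2) = (a − b)/(a + b) = 0.06133/2.001 = 0.03065, so ω = 2 arcsin(0.03065) ≈ 3.5°.

3.5°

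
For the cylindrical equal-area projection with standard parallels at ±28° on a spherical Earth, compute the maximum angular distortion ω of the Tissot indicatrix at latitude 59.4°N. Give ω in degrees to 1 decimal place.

60.1°

Cylindrical equal-area (φ₀ = 28°): h = cos φ / cos 28° along meridians, k = cos 28° / cos φ along parallels; h·k = 1.
At 59.4°: h = 0.5765, k = 1.735; principal scales a = 1.735, b = 0.5765.
sin(ω/2) = (a − b)/(a + b) = 1.158/2.311 = 0.5011, so ω = 2 arcsin(0.5011) ≈ 60.1°.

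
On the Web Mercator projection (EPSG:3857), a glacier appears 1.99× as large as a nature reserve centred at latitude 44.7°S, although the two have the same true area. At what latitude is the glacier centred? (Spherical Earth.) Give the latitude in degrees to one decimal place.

59.7°

For equal true areas on Mercator, apparent areas scale as sec²φ, so the ratio is cos²φ₂ / cos²φ₁.
cos²φ₂ / cos²φ₁ = 1.99  ⇒  cos φ₁ = cos 44.7° / √1.99 = 0.7108/1.411 = 0.5039.
φ₁ = arccos(0.5039) ≈ 59.7°.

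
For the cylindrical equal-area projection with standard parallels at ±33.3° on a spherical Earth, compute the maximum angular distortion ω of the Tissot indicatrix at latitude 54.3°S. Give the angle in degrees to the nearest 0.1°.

Cylindrical equal-area (φ₀ = 33.3°): h = cos φ / cos 33.3° along meridians, k = cos 33.3° / cos φ along parallels; h·k = 1.
At 54.3°: h = 0.6982, k = 1.432; principal scales a = 1.432, b = 0.6982.
sin(ω/2) = (a − b)/(a + b) = 0.7341/2.130 = 0.3446, so ω = 2 arcsin(0.3446) ≈ 40.3°.

40.3°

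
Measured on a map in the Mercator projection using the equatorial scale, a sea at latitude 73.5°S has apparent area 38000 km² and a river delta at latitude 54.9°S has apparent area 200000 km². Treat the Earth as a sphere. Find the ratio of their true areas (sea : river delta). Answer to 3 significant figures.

On Mercator the areal scale is sec²φ, so true area = apparent × cos²φ.
True area of sea: 38000 × cos²(73.5°) = 38000 × 0.08066 = 3065 km².
True area of river delta: 200000 × cos²(54.9°) = 200000 × 0.3306 = 66130 km².
Ratio = 3065 / 66130 ≈ 0.0464.

0.0464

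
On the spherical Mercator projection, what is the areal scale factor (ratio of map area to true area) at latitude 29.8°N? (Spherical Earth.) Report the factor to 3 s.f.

1.33

For Mercator, h = k = sec φ (a conformal cylindrical projection has a single point scale, 1/cos φ).
Areal scale = k² = sec²φ = 1/cos²(29.8°) = 1/0.8678² = 1.328.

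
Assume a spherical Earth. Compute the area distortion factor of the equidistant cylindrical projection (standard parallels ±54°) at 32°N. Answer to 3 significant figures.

0.693

The equidistant cylindrical projection with φ₀ = 54° has h = 1 (meridians true) and k = cos φ₀ / cos φ along parallels.
Areal scale = h·k = 1 × cos φ₀ / cos φ; at 32°, h = 1.000, k = 0.6931, so h·k = 0.6931.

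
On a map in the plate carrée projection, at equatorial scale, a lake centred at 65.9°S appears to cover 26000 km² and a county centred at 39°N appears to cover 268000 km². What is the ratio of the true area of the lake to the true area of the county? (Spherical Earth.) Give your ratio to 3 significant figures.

Plate carrée has h = 1 and k = sec φ, giving areal scale sec φ; true area = (apparent area) · cos φ.
True area of lake: 26000 × cos(65.9°) = 26000 × 0.4083 = 10620 km².
True area of county: 268000 × cos(39°) = 268000 × 0.7771 = 208300 km².
Ratio = 10620 / 208300 ≈ 0.0510.

0.0510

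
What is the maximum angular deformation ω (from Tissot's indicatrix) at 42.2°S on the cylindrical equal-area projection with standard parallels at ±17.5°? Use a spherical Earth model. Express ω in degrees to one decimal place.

A cylindrical equal-area projection with standard parallel φ₀ has meridian scale h = cos φ / cos φ₀ and parallel scale k = cos φ₀ / cos φ (so areas are preserved, h·k = 1).
At 42.2°: h = 0.7768, k = 1.287; principal scales a = 1.287, b = 0.7768.
sin(ω/2) = (a − b)/(a + b) = 0.5107/2.064 = 0.2474, so ω = 2 arcsin(0.2474) ≈ 28.6°.

28.6°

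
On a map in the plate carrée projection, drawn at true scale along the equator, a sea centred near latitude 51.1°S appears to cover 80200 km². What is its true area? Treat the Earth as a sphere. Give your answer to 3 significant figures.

50400 km²

In the plate carrée (x = Rλ, y = Rφ), meridians are true-scale (h = 1) and parallels are stretched by k = sec φ.
Areal scale = h·k = 1 × sec φ; at 51.1°, h = 1.000, k = 1.592, so h·k = 1.592.
True area = apparent / (areal scale) = 80200 / 1.592 ≈ 50400 km².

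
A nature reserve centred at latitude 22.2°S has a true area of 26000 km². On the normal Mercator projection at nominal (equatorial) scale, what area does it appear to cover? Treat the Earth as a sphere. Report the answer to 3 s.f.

The Mercator projection is conformal; its linear scale factor is the same in every direction and equals sec φ = 1/cos φ.
Areal scale = k² = sec²φ = 1/cos²(22.2°) = 1/0.9259² = 1.167.
Apparent area = 26000 × 1.167 ≈ 30300 km².

30300 km²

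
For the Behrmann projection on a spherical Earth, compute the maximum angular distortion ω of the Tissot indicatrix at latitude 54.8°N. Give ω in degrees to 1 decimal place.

The Behrmann projection is cylindrical equal-area with φ₀ = 30°. For cylindrical equal-area with standard parallel φ₀, h = cos φ / cos φ₀ and k = cos φ₀ / cos φ, so h·k = 1.
At 54.8°: h = 0.6656, k = 1.502; principal scales a = 1.502, b = 0.6656.
sin(ω/2) = (a − b)/(a + b) = 0.8368/2.168 = 0.3860, so ω = 2 arcsin(0.3860) ≈ 45.4°.

45.4°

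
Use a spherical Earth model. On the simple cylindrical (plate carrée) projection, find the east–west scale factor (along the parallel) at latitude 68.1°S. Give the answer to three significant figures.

For the equirectangular projection with φ₀ = 0 (plate carrée), h = 1 along meridians and k = sec φ along parallels.
k = 1/cos 68.1° = 1/0.3730 = 2.681.

2.68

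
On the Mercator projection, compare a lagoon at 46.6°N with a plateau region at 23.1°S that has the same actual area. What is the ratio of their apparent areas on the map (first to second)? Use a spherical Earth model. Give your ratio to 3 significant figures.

On Mercator, area is exaggerated by sec²φ = 1/cos²φ.
At 46.6°: sec²(46.6°) = 1/0.6871² = 2.118.
At 23.1°: sec²(23.1°) = 1/0.9198² = 1.182.
Ratio = 2.118/1.182 = cos²(23.1°)/cos²(46.6°) ≈ 1.79.

1.79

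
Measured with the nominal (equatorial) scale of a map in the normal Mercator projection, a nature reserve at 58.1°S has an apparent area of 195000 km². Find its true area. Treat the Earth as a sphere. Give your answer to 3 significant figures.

54500 km²

Mercator is conformal, so the point scale is isotropic: h = k = sec φ = 1/cos φ.
Areal scale = k² = sec²φ = 1/cos²(58.1°) = 1/0.5284² = 3.581.
True area = apparent / (areal scale) = 195000 / 3.581 ≈ 54500 km².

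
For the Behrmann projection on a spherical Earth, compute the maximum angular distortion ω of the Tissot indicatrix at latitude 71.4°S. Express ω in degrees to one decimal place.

Behrmann is a cylindrical equal-area projection with standard parallels at ±30°. For cylindrical equal-area with standard parallel φ₀, h = cos φ / cos φ₀ and k = cos φ₀ / cos φ, so h·k = 1.
At 71.4°: h = 0.3683, k = 2.715; principal scales a = 2.715, b = 0.3683.
sin(ω/2) = (a − b)/(a + b) = 2.347/3.083 = 0.7611, so ω = 2 arcsin(0.7611) ≈ 99.1°.

99.1°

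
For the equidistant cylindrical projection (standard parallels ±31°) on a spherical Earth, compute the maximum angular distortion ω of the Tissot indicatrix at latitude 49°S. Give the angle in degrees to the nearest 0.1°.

15.3°

With standard parallel φ₀ = 31°, the equirectangular projection gives x = Rλ cos φ₀, y = Rφ, so h = 1 and k = cos 31° / cos φ.
At 49°: h = 1.000, k = 1.307; principal scales a = 1.307, b = 1.000.
sin(ω/2) = (a − b)/(a + b) = 0.3065/2.307 = 0.1329, so ω = 2 arcsin(0.1329) ≈ 15.3°.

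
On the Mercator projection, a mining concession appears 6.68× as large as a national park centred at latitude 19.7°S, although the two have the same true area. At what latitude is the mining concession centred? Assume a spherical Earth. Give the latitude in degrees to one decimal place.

Mercator areal scale is sec²φ, so apparent-area ratio = sec²φ₁ / sec²φ₂ = cos²φ₂ / cos²φ₁.
cos²φ₂ / cos²φ₁ = 6.68  ⇒  cos φ₁ = cos 19.7° / √6.68 = 0.9415/2.585 = 0.3643.
φ₁ = arccos(0.3643) ≈ 68.6°.

68.6°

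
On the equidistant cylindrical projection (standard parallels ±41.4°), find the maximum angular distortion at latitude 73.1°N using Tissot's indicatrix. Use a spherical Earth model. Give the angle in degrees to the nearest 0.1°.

With standard parallel φ₀ = 41.4°, the equirectangular projection gives x = Rλ cos φ₀, y = Rφ, so h = 1 and k = cos 41.4° / cos φ.
At 73.1°: h = 1.000, k = 2.580; principal scales a = 2.580, b = 1.000.
sin(ω/2) = (a − b)/(a + b) = 1.580/3.580 = 0.4414, so ω = 2 arcsin(0.4414) ≈ 52.4°.

52.4°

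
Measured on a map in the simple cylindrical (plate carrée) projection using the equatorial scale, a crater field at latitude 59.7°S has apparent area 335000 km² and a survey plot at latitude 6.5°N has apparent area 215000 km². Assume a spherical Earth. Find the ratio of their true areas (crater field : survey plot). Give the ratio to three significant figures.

Plate carrée has h = 1 and k = sec φ, giving areal scale sec φ; true area = (apparent area) · cos φ.
True area of crater field: 335000 × cos(59.7°) = 335000 × 0.5045 = 169000 km².
True area of survey plot: 215000 × cos(6.5°) = 215000 × 0.9936 = 213600 km².
Ratio = 169000 / 213600 ≈ 0.791.

0.791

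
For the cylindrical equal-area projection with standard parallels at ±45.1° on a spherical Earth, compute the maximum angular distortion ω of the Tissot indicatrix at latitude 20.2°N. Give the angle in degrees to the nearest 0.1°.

For cylindrical equal-area with standard parallel φ₀, h = cos φ / cos φ₀ and k = cos φ₀ / cos φ, so h·k = 1.
At 20.2°: h = 1.330, k = 0.7521; principal scales a = 1.330, b = 0.7521.
sin(ω/2) = (a − b)/(a + b) = 0.5774/2.082 = 0.2774, so ω = 2 arcsin(0.2774) ≈ 32.2°.

32.2°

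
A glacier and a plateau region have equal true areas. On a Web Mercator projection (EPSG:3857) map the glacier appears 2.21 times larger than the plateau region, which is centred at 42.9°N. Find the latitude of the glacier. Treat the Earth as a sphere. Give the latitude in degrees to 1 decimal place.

For equal true areas on Mercator, apparent areas scale as sec²φ, so the ratio is cos²φ₂ / cos²φ₁.
cos²φ₂ / cos²φ₁ = 2.21  ⇒  cos φ₁ = cos 42.9° / √2.21 = 0.7325/1.487 = 0.4928.
φ₁ = arccos(0.4928) ≈ 60.5°.

60.5°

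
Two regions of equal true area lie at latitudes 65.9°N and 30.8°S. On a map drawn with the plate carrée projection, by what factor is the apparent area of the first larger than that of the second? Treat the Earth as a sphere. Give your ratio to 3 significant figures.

2.10

Plate carrée maps x = Rλ, y = Rφ. The meridian scale is h = 1 and the parallel scale is k = 1/cos φ = sec φ.
Areal scale at 65.9°: h·k = 1.000 × 2.449 = 2.449.
Areal scale at 30.8°: h·k = 1.000 × 1.164 = 1.164.
Ratio = 2.449/1.164 ≈ 2.10.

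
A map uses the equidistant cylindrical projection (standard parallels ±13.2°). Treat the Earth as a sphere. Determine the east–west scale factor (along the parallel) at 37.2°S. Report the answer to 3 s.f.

1.22

The equidistant cylindrical projection with φ₀ = 13.2° has h = 1 (meridians true) and k = cos φ₀ / cos φ along parallels.
k = cos 13.2° / cos 37.2° = 0.9736/0.7965 = 1.222.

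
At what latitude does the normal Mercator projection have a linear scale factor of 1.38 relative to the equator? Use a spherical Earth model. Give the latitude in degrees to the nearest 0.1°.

43.6°

Mercator scale is k = sec φ = 1/cos φ.
1/cos φ = 1.38  ⇒  cos φ = 0.7246  ⇒  φ = arccos(0.7246) ≈ 43.6°.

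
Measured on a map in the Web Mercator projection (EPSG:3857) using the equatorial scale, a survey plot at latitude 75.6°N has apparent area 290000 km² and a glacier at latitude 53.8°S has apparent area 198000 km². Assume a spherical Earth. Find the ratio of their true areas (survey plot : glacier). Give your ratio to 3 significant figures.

Mercator's areal exaggeration is sec²φ; hence true area = (apparent area) · cos²φ.
True area of survey plot: 290000 × cos²(75.6°) = 290000 × 0.06185 = 17940 km².
True area of glacier: 198000 × cos²(53.8°) = 198000 × 0.3488 = 69070 km².
Ratio = 17940 / 69070 ≈ 0.260.

0.260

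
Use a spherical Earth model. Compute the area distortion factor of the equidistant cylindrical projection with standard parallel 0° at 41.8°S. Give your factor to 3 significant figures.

1.34

Plate carrée maps x = Rλ, y = Rφ. The meridian scale is h = 1 and the parallel scale is k = 1/cos φ = sec φ.
Areal scale = h·k = 1 × sec φ; at 41.8°, h = 1.000, k = 1.341, so h·k = 1.341.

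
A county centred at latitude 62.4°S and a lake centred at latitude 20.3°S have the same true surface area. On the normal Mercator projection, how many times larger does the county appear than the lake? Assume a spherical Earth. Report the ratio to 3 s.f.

On Mercator, area is exaggerated by sec²φ = 1/cos²φ.
At 62.4°: sec²(62.4°) = 1/0.4633² = 4.659.
At 20.3°: sec²(20.3°) = 1/0.9379² = 1.137.
Ratio = 4.659/1.137 = cos²(20.3°)/cos²(62.4°) ≈ 4.10.

4.10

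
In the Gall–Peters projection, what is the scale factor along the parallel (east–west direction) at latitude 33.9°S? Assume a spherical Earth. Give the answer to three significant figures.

0.852

The Gall–Peters projection is cylindrical equal-area with φ₀ = 45°. A cylindrical equal-area projection with standard parallel φ₀ has meridian scale h = cos φ / cos φ₀ and parallel scale k = cos φ₀ / cos φ (so areas are preserved, h·k = 1).
k = cos 45° / cos 33.9° = 0.7071/0.8300 = 0.8519.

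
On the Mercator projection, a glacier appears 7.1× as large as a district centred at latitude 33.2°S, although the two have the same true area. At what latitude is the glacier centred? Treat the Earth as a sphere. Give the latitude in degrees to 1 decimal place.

On Mercator, (apparent₁)/(apparent₂) = sec²φ₁ / sec²φ₂ when true areas are equal.
cos²φ₂ / cos²φ₁ = 7.1  ⇒  cos φ₁ = cos 33.2° / √7.1 = 0.8368/2.665 = 0.3140.
φ₁ = arccos(0.3140) ≈ 71.7°.

71.7°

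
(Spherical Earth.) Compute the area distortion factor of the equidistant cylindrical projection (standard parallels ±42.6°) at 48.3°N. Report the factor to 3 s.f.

The equidistant cylindrical projection with φ₀ = 42.6° has h = 1 (meridians true) and k = cos φ₀ / cos φ along parallels.
Areal scale = h·k = 1 × cos φ₀ / cos φ; at 48.3°, h = 1.000, k = 1.107, so h·k = 1.107.

1.11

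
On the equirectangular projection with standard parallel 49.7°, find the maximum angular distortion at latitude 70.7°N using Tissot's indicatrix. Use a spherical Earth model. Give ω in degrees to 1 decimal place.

37.8°

With standard parallel φ₀ = 49.7°, the equirectangular projection gives x = Rλ cos φ₀, y = Rφ, so h = 1 and k = cos 49.7° / cos φ.
At 70.7°: h = 1.000, k = 1.957; principal scales a = 1.957, b = 1.000.
sin(ω/2) = (a − b)/(a + b) = 0.9569/2.957 = 0.3236, so ω = 2 arcsin(0.3236) ≈ 37.8°.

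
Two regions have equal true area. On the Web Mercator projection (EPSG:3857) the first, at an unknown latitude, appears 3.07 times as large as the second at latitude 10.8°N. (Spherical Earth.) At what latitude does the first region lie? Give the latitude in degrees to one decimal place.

55.9°

For equal true areas on Mercator, apparent areas scale as sec²φ, so the ratio is cos²φ₂ / cos²φ₁.
cos²φ₂ / cos²φ₁ = 3.07  ⇒  cos φ₁ = cos 10.8° / √3.07 = 0.9823/1.752 = 0.5606.
φ₁ = arccos(0.5606) ≈ 55.9°.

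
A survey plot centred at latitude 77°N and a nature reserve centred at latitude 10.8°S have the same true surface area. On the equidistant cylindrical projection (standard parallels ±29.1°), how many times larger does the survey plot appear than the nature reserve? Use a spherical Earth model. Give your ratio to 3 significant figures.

The equidistant cylindrical projection with φ₀ = 29.1° has h = 1 (meridians true) and k = cos φ₀ / cos φ along parallels.
Areal scale at 77°: h·k = 1.000 × 3.884 = 3.884.
Areal scale at 10.8°: h·k = 1.000 × 0.8895 = 0.8895.
Ratio = 3.884/0.8895 ≈ 4.37.

4.37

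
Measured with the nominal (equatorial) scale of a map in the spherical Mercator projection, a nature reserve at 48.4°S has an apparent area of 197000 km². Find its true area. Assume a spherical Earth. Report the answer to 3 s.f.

The Mercator projection is conformal; its linear scale factor is the same in every direction and equals sec φ = 1/cos φ.
Areal scale = k² = sec²φ = 1/cos²(48.4°) = 1/0.6639² = 2.269.
True area = apparent / (areal scale) = 197000 / 2.269 ≈ 86800 km².

86800 km²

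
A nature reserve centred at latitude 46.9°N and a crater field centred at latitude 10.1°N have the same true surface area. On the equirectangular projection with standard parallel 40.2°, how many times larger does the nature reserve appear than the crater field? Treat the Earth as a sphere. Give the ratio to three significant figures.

1.44

The equidistant cylindrical projection with φ₀ = 40.2° has h = 1 (meridians true) and k = cos φ₀ / cos φ along parallels.
Areal scale at 46.9°: h·k = 1.000 × 1.118 = 1.118.
Areal scale at 10.1°: h·k = 1.000 × 0.7758 = 0.7758.
Ratio = 1.118/0.7758 ≈ 1.44.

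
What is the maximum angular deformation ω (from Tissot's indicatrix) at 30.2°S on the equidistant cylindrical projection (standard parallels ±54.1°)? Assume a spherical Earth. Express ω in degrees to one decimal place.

22.1°

In the equirectangular projection with standard parallel φ₀ = 54.1° (x = Rλ cos φ₀, y = Rφ), meridians are true-scale (h = 1) and the parallel scale is k = cos φ₀ / cos φ.
At 30.2°: h = 1.000, k = 0.6785; principal scales a = 1.000, b = 0.6785.
sin(ω/2) = (a − b)/(a + b) = 0.3215/1.678 = 0.1916, so ω = 2 arcsin(0.1916) ≈ 22.1°.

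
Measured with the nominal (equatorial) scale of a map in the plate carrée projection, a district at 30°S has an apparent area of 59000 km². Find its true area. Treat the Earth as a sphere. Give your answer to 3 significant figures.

51100 km²

For the equirectangular projection with φ₀ = 0 (plate carrée), h = 1 along meridians and k = sec φ along parallels.
Areal scale = h·k = 1 × sec φ; at 30°, h = 1.000, k = 1.155, so h·k = 1.155.
True area = apparent / (areal scale) = 59000 / 1.155 ≈ 51100 km².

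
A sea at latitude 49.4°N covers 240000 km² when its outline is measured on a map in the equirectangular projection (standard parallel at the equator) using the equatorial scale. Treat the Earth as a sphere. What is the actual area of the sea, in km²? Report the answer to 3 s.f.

156000 km²

For the equirectangular projection with φ₀ = 0 (plate carrée), h = 1 along meridians and k = sec φ along parallels.
Areal scale = h·k = 1 × sec φ; at 49.4°, h = 1.000, k = 1.537, so h·k = 1.537.
True area = apparent / (areal scale) = 240000 / 1.537 ≈ 156000 km².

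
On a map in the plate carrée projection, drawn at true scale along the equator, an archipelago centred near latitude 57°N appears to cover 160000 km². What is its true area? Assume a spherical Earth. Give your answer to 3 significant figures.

87100 km²

In the plate carrée (x = Rλ, y = Rφ), meridians are true-scale (h = 1) and parallels are stretched by k = sec φ.
Areal scale = h·k = 1 × sec φ; at 57°, h = 1.000, k = 1.836, so h·k = 1.836.
True area = apparent / (areal scale) = 160000 / 1.836 ≈ 87100 km².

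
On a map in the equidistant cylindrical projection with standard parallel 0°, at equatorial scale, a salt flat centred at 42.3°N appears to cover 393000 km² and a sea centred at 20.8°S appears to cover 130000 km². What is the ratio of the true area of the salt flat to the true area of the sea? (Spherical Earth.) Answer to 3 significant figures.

Plate carrée has h = 1 and k = sec φ, giving areal scale sec φ; true area = (apparent area) · cos φ.
True area of salt flat: 393000 × cos(42.3°) = 393000 × 0.7396 = 290700 km².
True area of sea: 130000 × cos(20.8°) = 130000 × 0.9348 = 121500 km².
Ratio = 290700 / 121500 ≈ 2.39.

2.39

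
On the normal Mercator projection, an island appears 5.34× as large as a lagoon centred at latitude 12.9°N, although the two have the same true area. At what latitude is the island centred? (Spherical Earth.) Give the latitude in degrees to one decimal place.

Mercator areal scale is sec²φ, so apparent-area ratio = sec²φ₁ / sec²φ₂ = cos²φ₂ / cos²φ₁.
cos²φ₂ / cos²φ₁ = 5.34  ⇒  cos φ₁ = cos 12.9° / √5.34 = 0.9748/2.311 = 0.4218.
φ₁ = arccos(0.4218) ≈ 65.1°.

65.1°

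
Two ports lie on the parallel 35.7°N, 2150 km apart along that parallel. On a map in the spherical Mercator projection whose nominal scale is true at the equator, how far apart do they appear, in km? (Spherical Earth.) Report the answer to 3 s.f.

2650 km

For Mercator, h = k = sec φ (a conformal cylindrical projection has a single point scale, 1/cos φ).
Along the parallel, k = sec 35.7° = 1/0.8121 = 1.231.
Map distance = 2150 × 1.231 ≈ 2650 km.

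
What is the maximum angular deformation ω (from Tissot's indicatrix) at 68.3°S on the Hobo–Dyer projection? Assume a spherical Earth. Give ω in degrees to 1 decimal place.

80.0°

Hobo–Dyer is a cylindrical equal-area projection with standard parallels at ±37.5°. Cylindrical equal-area (φ₀ = 37.5°): h = cos φ / cos 37.5° along meridians, k = cos 37.5° / cos φ along parallels; h·k = 1.
At 68.3°: h = 0.4661, k = 2.146; principal scales a = 2.146, b = 0.4661.
sin(ω/2) = (a − b)/(a + b) = 1.680/2.612 = 0.6431, so ω = 2 arcsin(0.6431) ≈ 80.0°.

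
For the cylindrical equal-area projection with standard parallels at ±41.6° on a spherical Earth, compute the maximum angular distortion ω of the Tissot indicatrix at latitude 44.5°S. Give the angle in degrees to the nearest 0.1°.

Cylindrical equal-area (φ₀ = 41.6°): h = cos φ / cos 41.6° along meridians, k = cos 41.6° / cos φ along parallels; h·k = 1.
At 44.5°: h = 0.9538, k = 1.048; principal scales a = 1.048, b = 0.9538.
sin(ω/2) = (a − b)/(a + b) = 0.09464/2.002 = 0.04727, so ω = 2 arcsin(0.04727) ≈ 5.4°.

5.4°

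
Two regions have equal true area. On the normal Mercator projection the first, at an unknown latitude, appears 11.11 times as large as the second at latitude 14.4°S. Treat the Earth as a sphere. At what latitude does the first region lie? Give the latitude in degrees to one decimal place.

Mercator areal scale is sec²φ, so apparent-area ratio = sec²φ₁ / sec²φ₂ = cos²φ₂ / cos²φ₁.
cos²φ₂ / cos²φ₁ = 11.11  ⇒  cos φ₁ = cos 14.4° / √11.11 = 0.9686/3.333 = 0.2906.
φ₁ = arccos(0.2906) ≈ 73.1°.

73.1°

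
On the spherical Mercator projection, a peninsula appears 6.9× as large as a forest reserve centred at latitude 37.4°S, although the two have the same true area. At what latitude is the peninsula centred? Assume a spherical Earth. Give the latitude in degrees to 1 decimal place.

For equal true areas on Mercator, apparent areas scale as sec²φ, so the ratio is cos²φ₂ / cos²φ₁.
cos²φ₂ / cos²φ₁ = 6.9  ⇒  cos φ₁ = cos 37.4° / √6.9 = 0.7944/2.627 = 0.3024.
φ₁ = arccos(0.3024) ≈ 72.4°.

72.4°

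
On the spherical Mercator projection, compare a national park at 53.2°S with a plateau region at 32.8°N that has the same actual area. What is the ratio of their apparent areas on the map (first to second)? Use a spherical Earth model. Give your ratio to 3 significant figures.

On Mercator, area is exaggerated by sec²φ = 1/cos²φ.
At 53.2°: sec²(53.2°) = 1/0.5990² = 2.787.
At 32.8°: sec²(32.8°) = 1/0.8406² = 1.415.
Ratio = 2.787/1.415 = cos²(32.8°)/cos²(53.2°) ≈ 1.97.

1.97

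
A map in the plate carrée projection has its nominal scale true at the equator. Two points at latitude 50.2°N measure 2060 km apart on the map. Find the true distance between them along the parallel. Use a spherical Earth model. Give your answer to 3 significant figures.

1320 km

Plate carrée maps x = Rλ, y = Rφ. The meridian scale is h = 1 and the parallel scale is k = 1/cos φ = sec φ.
Along the parallel at 50.2°, map distances are exaggerated by k = sec 50.2° = 1.562.
True distance = 2060 / 1.562 = 2060 × cos 50.2° ≈ 1320 km.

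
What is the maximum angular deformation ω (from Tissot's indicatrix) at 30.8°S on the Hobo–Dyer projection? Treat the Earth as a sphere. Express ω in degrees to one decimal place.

The Hobo–Dyer projection is cylindrical equal-area with φ₀ = 37.5°. A cylindrical equal-area projection with standard parallel φ₀ has meridian scale h = cos φ / cos φ₀ and parallel scale k = cos φ₀ / cos φ (so areas are preserved, h·k = 1).
At 30.8°: h = 1.083, k = 0.9236; principal scales a = 1.083, b = 0.9236.
sin(ω/2) = (a − b)/(a + b) = 0.1591/2.006 = 0.07929, so ω = 2 arcsin(0.07929) ≈ 9.1°.

9.1°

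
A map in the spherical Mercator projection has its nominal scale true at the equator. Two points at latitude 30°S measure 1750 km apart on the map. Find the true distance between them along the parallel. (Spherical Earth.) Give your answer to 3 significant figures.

1520 km

Mercator is conformal, so the point scale is isotropic: h = k = sec φ = 1/cos φ.
Along the parallel at 30°, map distances are exaggerated by k = sec 30° = 1.155.
True distance = 1750 / 1.155 = 1750 × cos 30° ≈ 1520 km.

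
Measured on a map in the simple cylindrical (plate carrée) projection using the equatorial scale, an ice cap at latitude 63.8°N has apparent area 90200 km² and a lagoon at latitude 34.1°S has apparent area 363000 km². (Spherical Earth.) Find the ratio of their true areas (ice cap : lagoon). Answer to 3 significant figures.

0.132

Plate carrée has h = 1 and k = sec φ, giving areal scale sec φ; true area = (apparent area) · cos φ.
True area of ice cap: 90200 × cos(63.8°) = 90200 × 0.4415 = 39820 km².
True area of lagoon: 363000 × cos(34.1°) = 363000 × 0.8281 = 300600 km².
Ratio = 39820 / 300600 ≈ 0.132.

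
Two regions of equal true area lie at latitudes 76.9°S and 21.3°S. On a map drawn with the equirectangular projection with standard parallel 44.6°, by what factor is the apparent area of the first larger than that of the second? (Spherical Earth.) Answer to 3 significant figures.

The equidistant cylindrical projection with φ₀ = 44.6° has h = 1 (meridians true) and k = cos φ₀ / cos φ along parallels.
Areal scale at 76.9°: h·k = 1.000 × 3.142 = 3.142.
Areal scale at 21.3°: h·k = 1.000 × 0.7642 = 0.7642.
Ratio = 3.142/0.7642 ≈ 4.11.

4.11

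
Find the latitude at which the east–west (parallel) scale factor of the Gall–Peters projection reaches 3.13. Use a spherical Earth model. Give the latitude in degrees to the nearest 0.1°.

76.9°

The Gall–Peters projection is cylindrical equal-area with φ₀ = 45°. A cylindrical equal-area projection with standard parallel φ₀ has meridian scale h = cos φ / cos φ₀ and parallel scale k = cos φ₀ / cos φ (so areas are preserved, h·k = 1).
k = cos φ₀ / cos φ = 3.13  ⇒  cos φ = cos 45° / 3.13 = 0.2259.
φ = arccos(0.2259) ≈ 76.9°.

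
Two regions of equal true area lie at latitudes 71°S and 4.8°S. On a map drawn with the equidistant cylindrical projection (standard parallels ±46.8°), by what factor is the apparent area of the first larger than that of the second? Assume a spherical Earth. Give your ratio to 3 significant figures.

The equidistant cylindrical projection with φ₀ = 46.8° has h = 1 (meridians true) and k = cos φ₀ / cos φ along parallels.
Areal scale at 71°: h·k = 1.000 × 2.103 = 2.103.
Areal scale at 4.8°: h·k = 1.000 × 0.6870 = 0.6870.
Ratio = 2.103/0.6870 ≈ 3.06.

3.06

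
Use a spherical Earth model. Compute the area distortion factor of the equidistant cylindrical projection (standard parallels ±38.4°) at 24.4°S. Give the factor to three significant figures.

0.861

In the equirectangular projection with standard parallel φ₀ = 38.4° (x = Rλ cos φ₀, y = Rφ), meridians are true-scale (h = 1) and the parallel scale is k = cos φ₀ / cos φ.
Areal scale = h·k = 1 × cos φ₀ / cos φ; at 24.4°, h = 1.000, k = 0.8606, so h·k = 0.8606.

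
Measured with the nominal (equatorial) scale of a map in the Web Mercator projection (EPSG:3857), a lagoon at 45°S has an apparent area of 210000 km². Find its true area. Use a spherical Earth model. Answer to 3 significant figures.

105000 km²

The Mercator projection is conformal; its linear scale factor is the same in every direction and equals sec φ = 1/cos φ.
Areal scale = k² = sec²φ = 1/cos²(45°) = 1/0.7071² = 2.000.
True area = apparent / (areal scale) = 210000 / 2.000 ≈ 105000 km².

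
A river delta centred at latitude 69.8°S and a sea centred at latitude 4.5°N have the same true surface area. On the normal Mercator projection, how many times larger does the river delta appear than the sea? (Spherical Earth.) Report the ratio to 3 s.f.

8.34

Mercator is conformal with k = sec φ, so areal scale = k² = sec²φ.
At 69.8°: sec²(69.8°) = 1/0.3453² = 8.387.
At 4.5°: sec²(4.5°) = 1/0.9969² = 1.006.
Ratio = 8.387/1.006 = cos²(4.5°)/cos²(69.8°) ≈ 8.34.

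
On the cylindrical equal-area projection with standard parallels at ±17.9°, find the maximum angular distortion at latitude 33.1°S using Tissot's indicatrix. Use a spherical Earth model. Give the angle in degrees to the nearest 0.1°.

For cylindrical equal-area with standard parallel φ₀, h = cos φ / cos φ₀ and k = cos φ₀ / cos φ, so h·k = 1.
At 33.1°: h = 0.8803, k = 1.136; principal scales a = 1.136, b = 0.8803.
sin(ω/2) = (a − b)/(a + b) = 0.2556/2.016 = 0.1268, so ω = 2 arcsin(0.1268) ≈ 14.6°.

14.6°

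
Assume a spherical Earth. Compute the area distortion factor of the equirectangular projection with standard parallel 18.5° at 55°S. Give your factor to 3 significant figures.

The equidistant cylindrical projection with φ₀ = 18.5° has h = 1 (meridians true) and k = cos φ₀ / cos φ along parallels.
Areal scale = h·k = 1 × cos φ₀ / cos φ; at 55°, h = 1.000, k = 1.653, so h·k = 1.653.

1.65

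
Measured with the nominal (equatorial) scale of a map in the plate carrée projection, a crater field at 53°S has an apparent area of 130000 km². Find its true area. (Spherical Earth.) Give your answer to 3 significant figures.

78200 km²

Plate carrée maps x = Rλ, y = Rφ. The meridian scale is h = 1 and the parallel scale is k = 1/cos φ = sec φ.
Areal scale = h·k = 1 × sec φ; at 53°, h = 1.000, k = 1.662, so h·k = 1.662.
True area = apparent / (areal scale) = 130000 / 1.662 ≈ 78200 km².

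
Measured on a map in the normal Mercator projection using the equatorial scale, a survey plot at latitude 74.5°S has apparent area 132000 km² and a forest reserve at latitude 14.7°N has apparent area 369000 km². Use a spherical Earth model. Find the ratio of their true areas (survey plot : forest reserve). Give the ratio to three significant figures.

Mercator's areal exaggeration is sec²φ; hence true area = (apparent area) · cos²φ.
True area of survey plot: 132000 × cos²(74.5°) = 132000 × 0.07142 = 9427 km².
True area of forest reserve: 369000 × cos²(14.7°) = 369000 × 0.9356 = 345200 km².
Ratio = 9427 / 345200 ≈ 0.0273.

0.0273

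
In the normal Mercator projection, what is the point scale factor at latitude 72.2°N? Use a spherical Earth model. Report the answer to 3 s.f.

3.27

Mercator is conformal, so the point scale is isotropic: h = k = sec φ = 1/cos φ.
k = 1/cos 72.2° = 1/0.3057 = 3.271.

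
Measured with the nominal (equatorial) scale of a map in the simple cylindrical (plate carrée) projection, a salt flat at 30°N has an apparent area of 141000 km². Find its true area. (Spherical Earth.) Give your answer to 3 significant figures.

For the equirectangular projection with φ₀ = 0 (plate carrée), h = 1 along meridians and k = sec φ along parallels.
Areal scale = h·k = 1 × sec φ; at 30°, h = 1.000, k = 1.155, so h·k = 1.155.
True area = apparent / (areal scale) = 141000 / 1.155 ≈ 122000 km².

122000 km²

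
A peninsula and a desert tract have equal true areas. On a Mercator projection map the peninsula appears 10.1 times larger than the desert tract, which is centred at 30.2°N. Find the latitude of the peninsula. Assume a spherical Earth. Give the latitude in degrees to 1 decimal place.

Mercator areal scale is sec²φ, so apparent-area ratio = sec²φ₁ / sec²φ₂ = cos²φ₂ / cos²φ₁.
cos²φ₂ / cos²φ₁ = 10.1  ⇒  cos φ₁ = cos 30.2° / √10.1 = 0.8643/3.178 = 0.2720.
φ₁ = arccos(0.2720) ≈ 74.2°.

74.2°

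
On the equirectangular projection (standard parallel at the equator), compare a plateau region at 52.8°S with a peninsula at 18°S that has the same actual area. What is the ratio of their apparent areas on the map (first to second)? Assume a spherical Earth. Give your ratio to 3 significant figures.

Plate carrée maps x = Rλ, y = Rφ. The meridian scale is h = 1 and the parallel scale is k = 1/cos φ = sec φ.
Areal scale at 52.8°: h·k = 1.000 × 1.654 = 1.654.
Areal scale at 18°: h·k = 1.000 × 1.051 = 1.051.
Ratio = 1.654/1.051 ≈ 1.57.

1.57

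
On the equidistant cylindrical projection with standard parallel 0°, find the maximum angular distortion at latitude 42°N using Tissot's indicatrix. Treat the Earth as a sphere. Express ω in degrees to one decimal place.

In the plate carrée (x = Rλ, y = Rφ), meridians are true-scale (h = 1) and parallels are stretched by k = sec φ.
At 42°: h = 1.000, k = 1.346; principal scales a = 1.346, b = 1.000.
sin(ω/2) = (a − b)/(a + b) = 0.3456/2.346 = 0.1474, so ω = 2 arcsin(0.1474) ≈ 16.9°.

16.9°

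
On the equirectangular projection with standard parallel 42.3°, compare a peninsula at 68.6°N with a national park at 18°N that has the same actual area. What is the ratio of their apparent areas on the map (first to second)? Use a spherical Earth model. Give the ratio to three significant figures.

2.61

The equidistant cylindrical projection with φ₀ = 42.3° has h = 1 (meridians true) and k = cos φ₀ / cos φ along parallels.
Areal scale at 68.6°: h·k = 1.000 × 2.027 = 2.027.
Areal scale at 18°: h·k = 1.000 × 0.7777 = 0.7777.
Ratio = 2.027/0.7777 ≈ 2.61.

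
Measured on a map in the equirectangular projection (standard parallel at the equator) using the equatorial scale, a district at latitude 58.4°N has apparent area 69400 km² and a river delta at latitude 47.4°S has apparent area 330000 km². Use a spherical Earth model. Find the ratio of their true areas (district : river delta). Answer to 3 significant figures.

On the plate carrée, areal scale = h·k = 1 × sec φ, so true area = apparent × cos φ.
True area of district: 69400 × cos(58.4°) = 69400 × 0.5240 = 36360 km².
True area of river delta: 330000 × cos(47.4°) = 330000 × 0.6769 = 223400 km².
Ratio = 36360 / 223400 ≈ 0.163.

0.163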